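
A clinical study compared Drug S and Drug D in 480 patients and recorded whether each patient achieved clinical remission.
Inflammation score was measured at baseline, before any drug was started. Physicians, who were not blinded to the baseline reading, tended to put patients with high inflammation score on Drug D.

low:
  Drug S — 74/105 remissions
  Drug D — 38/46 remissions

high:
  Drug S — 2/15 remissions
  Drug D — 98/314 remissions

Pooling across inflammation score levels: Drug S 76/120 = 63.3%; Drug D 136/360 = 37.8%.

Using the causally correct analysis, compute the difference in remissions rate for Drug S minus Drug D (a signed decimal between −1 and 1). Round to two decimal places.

Drug D is higher inside every inflammation score stratum but Drug S is higher in aggregate. Whether to stratify depends on how inflammation score relates to the drug.
Here inflammation score is a common cause — it drives both which drug a case falls under and the outcome. The crude comparison mixes populations; the stratum-specific rates are the causally relevant ones.
Adjusting over the population distribution of inflammation score: 0.315·(0.705−0.826) + 0.685·(0.133−0.312) = -0.161.

-0.16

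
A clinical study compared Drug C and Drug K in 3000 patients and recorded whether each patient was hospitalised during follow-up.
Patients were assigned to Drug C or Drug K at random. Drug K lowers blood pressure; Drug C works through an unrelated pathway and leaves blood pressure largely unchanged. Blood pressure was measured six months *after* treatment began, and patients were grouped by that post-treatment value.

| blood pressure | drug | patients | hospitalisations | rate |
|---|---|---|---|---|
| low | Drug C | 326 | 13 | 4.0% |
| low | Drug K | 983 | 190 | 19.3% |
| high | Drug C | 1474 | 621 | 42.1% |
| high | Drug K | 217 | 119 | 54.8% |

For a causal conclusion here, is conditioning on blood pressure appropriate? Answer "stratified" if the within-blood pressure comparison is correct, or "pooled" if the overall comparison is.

The stratified and pooled comparisons disagree (Drug C wins within each blood pressure; Drug K wins overall), so the answer turns on the causal role of blood pressure.
Blood pressure is downstream of the drug. One should not condition on a consequence of treatment, so the overall rates are the right comparison.
Pooled: Drug C 35.2% vs Drug K 25.8%; Drug K is lower overall.

pooled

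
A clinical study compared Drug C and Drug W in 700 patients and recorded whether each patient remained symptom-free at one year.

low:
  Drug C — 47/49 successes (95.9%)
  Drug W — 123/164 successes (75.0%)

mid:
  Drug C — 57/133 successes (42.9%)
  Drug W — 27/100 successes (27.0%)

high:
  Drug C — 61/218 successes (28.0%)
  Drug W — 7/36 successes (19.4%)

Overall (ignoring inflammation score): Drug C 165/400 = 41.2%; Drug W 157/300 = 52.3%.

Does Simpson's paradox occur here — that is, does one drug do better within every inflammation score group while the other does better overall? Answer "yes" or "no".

yes

Within each inflammation score level (low 95.9% vs 75.0%; mid 42.9% vs 27.0%; high 28.0% vs 19.4%), Drug C has the higher rate every time. Pooled: 41.2% vs 52.3% — Drug W has the higher rate overall. The two comparisons disagree.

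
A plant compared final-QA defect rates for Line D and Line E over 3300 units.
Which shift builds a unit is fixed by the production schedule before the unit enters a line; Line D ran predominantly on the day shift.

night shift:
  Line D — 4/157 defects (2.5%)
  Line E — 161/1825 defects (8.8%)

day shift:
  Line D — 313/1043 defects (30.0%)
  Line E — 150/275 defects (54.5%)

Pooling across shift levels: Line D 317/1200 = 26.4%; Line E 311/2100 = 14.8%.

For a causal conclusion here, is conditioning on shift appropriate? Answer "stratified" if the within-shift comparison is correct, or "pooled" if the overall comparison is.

stratified

Shift differs across lines for reasons unrelated to any effect of the line itself, and it separately predicts the outcome — a classic confounder. We must compare within shift levels.
Within each level — night shift: 2.5% vs 8.8%; day shift: 30.0% vs 54.5% — Line D is lower every time.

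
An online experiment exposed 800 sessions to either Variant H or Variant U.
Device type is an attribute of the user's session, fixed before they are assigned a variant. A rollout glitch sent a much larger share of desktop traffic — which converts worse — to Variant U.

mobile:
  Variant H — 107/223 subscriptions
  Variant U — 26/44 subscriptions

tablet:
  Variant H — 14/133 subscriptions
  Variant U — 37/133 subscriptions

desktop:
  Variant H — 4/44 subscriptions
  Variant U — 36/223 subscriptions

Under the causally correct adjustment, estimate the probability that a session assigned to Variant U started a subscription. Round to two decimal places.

Device type differs across variants for reasons unrelated to any effect of the variant itself, and it separately predicts the outcome — a classic confounder. We must compare within device type levels.
Standardising Variant U to the population device type mix: 0.334·26/44 + 0.333·37/133 + 0.334·36/223 = 0.344.

0.34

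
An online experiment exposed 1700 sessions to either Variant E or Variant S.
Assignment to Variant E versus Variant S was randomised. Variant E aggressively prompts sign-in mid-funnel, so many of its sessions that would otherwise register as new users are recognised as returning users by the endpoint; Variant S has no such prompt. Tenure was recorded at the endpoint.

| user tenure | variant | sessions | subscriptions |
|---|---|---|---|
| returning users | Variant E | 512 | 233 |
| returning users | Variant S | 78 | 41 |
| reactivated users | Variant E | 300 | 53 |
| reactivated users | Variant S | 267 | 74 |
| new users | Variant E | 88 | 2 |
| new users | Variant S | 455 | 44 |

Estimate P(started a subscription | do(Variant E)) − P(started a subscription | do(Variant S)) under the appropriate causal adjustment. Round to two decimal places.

Variant S is higher inside every user tenure stratum but Variant E is higher in aggregate. Whether to stratify depends on how user tenure relates to the variant.
User tenure is downstream of the variant. One should not condition on a consequence of treatment, so the overall rates are the right comparison.
The causal difference is the pooled difference: 0.320 − 0.199 = +0.121.

+0.12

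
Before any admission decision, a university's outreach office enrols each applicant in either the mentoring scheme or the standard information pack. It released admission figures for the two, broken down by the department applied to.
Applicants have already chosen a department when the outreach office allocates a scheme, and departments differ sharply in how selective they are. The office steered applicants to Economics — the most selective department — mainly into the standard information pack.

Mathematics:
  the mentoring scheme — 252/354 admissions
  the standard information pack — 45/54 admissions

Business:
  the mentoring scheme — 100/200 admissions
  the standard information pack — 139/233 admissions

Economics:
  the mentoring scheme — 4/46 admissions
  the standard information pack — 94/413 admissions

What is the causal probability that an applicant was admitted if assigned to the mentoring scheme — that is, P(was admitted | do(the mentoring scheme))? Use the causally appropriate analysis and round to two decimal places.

0.42

Department satisfies the back-door criterion: it is not a descendant of the outreach scheme, and it blocks the spurious path from outreach scheme to outcome. Adjusting for it (i.e., using the within-department rates) gives the causal effect.
Standardising the mentoring scheme to the population department mix: 0.314·252/354 + 0.333·100/200 + 0.353·4/46 = 0.421.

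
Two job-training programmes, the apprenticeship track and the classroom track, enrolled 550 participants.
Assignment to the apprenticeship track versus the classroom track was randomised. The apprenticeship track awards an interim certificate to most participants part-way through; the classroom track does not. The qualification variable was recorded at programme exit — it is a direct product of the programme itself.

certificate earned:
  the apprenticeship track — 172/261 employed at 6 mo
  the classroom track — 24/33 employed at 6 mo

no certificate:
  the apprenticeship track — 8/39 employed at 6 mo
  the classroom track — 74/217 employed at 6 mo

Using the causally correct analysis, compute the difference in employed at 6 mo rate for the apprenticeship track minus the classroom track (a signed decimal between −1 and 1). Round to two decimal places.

Within every qualification attained during the programme level the classroom track has the higher rate, yet pooled the apprenticeship track does — Simpson's reversal.
Qualification attained during the programme is downstream of the programme. One should not condition on a consequence of treatment, so the overall rates are the right comparison.
The causal difference is the pooled difference: 0.600 − 0.392 = +0.208.

+0.21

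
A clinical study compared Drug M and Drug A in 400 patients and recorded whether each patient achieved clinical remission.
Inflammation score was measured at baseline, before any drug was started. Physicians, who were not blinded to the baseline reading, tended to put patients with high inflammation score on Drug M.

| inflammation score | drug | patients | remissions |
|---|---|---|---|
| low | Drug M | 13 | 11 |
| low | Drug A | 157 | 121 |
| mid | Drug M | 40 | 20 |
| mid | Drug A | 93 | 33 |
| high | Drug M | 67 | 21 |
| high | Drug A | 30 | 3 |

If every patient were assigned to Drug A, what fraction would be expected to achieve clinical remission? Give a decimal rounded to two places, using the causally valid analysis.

The stratified and pooled comparisons disagree (Drug M wins within each inflammation score; Drug A wins overall), so the answer turns on the causal role of inflammation score.
Inflammation score differs across drugs for reasons unrelated to any effect of the drug itself, and it separately predicts the outcome — a classic confounder. We must compare within inflammation score levels.
Standardising Drug A to the population inflammation score mix: 0.425·121/157 + 0.333·33/93 + 0.242·3/30 = 0.470.

0.47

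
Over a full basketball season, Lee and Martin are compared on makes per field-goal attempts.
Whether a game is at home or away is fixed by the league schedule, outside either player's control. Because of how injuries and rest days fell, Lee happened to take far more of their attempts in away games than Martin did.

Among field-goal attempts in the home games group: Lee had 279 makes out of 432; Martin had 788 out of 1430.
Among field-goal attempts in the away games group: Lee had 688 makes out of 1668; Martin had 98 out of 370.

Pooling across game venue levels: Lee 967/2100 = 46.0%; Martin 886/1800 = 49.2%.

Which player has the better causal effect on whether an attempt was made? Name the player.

The stratified and pooled comparisons disagree (Lee wins within each game venue; Martin wins overall), so the answer turns on the causal role of game venue.
Game venue satisfies the back-door criterion: it is not a descendant of the player, and it blocks the spurious path from player to outcome. Adjusting for it (i.e., using the within-game venue rates) gives the causal effect.
Within each level — home games: 64.6% vs 55.1%; away games: 41.2% vs 26.5% — Lee is higher every time.

Lee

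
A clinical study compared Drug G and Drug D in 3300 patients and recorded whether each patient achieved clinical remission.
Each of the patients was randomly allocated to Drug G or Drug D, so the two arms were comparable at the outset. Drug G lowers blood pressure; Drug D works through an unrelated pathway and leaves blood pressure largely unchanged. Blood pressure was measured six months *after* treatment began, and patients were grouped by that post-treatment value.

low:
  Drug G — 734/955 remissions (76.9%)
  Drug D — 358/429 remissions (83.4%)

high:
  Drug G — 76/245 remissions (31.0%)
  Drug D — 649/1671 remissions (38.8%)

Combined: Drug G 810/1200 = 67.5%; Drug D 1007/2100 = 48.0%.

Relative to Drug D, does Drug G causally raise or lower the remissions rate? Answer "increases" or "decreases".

Stratifying would compare drugs among patients the drugs themselves sorted into blood pressure groups — a form of selection on an intermediate. The unconditioned pooled rates give the total causal effect.
Pooled: Drug G 67.5% vs Drug D 48.0%; Drug G is higher overall.

increases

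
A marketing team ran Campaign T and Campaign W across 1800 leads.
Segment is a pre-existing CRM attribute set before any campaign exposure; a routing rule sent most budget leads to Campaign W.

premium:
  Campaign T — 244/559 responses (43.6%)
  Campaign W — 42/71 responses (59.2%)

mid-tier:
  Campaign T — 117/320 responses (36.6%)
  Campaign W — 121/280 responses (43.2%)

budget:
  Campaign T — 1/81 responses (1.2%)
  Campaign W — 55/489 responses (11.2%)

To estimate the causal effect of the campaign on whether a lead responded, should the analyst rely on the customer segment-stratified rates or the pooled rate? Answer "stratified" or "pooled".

Nothing the campaign does changes customer segment; the imbalance is an allocation artefact. With customer segment also predicting the outcome, the pooled figure is confounded, and the within-stratum comparison is the causal one.
Within each level — premium: 43.6% vs 59.2%; mid-tier: 36.6% vs 43.2%; budget: 1.2% vs 11.2% — Campaign W is higher every time.

stratified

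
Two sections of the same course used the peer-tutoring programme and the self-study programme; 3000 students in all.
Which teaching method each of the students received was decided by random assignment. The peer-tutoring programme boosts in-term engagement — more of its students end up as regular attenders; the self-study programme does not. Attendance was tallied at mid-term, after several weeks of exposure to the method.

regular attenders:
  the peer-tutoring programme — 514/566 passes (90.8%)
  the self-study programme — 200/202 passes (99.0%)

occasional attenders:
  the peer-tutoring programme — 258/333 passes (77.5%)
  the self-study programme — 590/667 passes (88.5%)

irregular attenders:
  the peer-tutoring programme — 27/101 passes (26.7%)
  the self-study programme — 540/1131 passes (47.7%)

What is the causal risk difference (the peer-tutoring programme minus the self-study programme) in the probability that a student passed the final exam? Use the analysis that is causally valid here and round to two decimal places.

+0.13

Stratifying would compare teaching methods among students the teaching methods themselves sorted into mid-term attendance groups — a form of selection on an intermediate. The unconditioned pooled rates give the total causal effect.
The causal difference is the pooled difference: 0.799 − 0.665 = +0.134.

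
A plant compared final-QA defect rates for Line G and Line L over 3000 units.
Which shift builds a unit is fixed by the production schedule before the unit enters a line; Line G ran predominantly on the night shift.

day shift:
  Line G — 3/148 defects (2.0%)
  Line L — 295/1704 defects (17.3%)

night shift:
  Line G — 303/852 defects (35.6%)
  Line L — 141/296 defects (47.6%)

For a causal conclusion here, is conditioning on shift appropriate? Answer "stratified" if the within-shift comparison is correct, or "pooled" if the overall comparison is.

stratified

Here shift is a common cause — it drives both which line a case falls under and the outcome. The crude comparison mixes populations; the stratum-specific rates are the causally relevant ones.
Within each level — day shift: 2.0% vs 17.3%; night shift: 35.6% vs 47.6% — Line G is lower every time.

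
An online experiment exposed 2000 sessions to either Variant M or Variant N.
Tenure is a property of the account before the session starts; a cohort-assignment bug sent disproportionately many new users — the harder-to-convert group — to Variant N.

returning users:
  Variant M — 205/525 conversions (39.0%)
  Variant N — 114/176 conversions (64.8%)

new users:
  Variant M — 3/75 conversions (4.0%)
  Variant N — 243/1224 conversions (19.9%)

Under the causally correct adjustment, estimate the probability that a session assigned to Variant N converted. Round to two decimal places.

0.36

Within every user tenure level Variant N has the higher rate, yet pooled Variant M does — Simpson's reversal.
User tenure differs across variants for reasons unrelated to any effect of the variant itself, and it separately predicts the outcome — a classic confounder. We must compare within user tenure levels.
Standardising Variant N to the population user tenure mix: 0.350·114/176 + 0.649·243/1224 = 0.356.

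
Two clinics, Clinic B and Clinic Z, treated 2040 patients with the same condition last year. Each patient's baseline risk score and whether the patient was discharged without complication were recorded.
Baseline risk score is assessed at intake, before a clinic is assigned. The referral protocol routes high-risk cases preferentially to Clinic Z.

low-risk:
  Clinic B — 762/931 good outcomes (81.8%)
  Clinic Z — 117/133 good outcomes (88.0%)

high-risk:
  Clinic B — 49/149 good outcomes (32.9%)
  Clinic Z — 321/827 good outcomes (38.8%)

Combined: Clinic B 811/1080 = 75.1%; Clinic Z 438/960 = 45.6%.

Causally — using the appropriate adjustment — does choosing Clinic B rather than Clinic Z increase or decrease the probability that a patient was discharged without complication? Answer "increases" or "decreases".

decreases

The baseline risk score-specific comparison favours Clinic Z throughout, but the pooled figures favour Clinic B. The question is whether to condition on baseline risk score.
Baseline risk score is set before the clinic has any effect — it is not caused by the clinic — and it independently drives the outcome. That makes it a confounder, so the causal comparison is within baseline risk score levels.
Within each level — low-risk: 81.8% vs 88.0%; high-risk: 32.9% vs 38.8% — Clinic Z is higher every time.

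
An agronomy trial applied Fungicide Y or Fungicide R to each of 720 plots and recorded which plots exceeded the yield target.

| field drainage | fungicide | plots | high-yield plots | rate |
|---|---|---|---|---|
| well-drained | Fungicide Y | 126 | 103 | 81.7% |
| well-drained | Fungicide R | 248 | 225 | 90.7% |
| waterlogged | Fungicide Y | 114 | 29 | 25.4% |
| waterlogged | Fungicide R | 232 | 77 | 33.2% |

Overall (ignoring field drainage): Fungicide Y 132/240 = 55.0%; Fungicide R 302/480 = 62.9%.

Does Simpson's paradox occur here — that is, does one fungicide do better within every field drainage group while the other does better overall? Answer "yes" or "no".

Within each field drainage level (well-drained 81.7% vs 90.7%; waterlogged 25.4% vs 33.2%), Fungicide R has the higher rate every time. Pooled: 55.0% vs 62.9% — Fungicide R has the higher rate overall. They agree.

no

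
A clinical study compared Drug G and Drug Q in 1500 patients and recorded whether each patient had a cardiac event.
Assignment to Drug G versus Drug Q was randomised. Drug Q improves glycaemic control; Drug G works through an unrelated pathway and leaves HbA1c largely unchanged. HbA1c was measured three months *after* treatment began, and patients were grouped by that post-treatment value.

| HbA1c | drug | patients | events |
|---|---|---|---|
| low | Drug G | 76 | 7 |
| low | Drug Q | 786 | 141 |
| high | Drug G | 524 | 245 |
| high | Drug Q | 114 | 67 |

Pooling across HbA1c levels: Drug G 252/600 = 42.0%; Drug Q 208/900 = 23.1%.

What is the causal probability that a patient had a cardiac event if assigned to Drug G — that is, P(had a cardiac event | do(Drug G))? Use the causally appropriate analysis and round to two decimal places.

Because the drug influences HbA1c, HbA1c is a post-treatment mediator, not a confounder. Stratifying on it would bias the estimate; the causal effect is the crude pooled difference.
So P(outcome | do(Drug G)) is just the pooled rate for Drug G: 252/600 = 0.420.

0.42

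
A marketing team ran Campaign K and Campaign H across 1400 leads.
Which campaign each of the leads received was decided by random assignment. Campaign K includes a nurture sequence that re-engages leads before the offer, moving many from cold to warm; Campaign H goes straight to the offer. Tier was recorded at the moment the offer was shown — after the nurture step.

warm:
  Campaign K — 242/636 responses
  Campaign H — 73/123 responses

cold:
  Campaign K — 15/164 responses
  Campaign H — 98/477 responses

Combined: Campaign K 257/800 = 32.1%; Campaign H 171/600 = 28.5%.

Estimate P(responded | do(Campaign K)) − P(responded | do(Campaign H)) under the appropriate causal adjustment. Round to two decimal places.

Within every engagement tier level Campaign H has the higher rate, yet pooled Campaign K does — Simpson's reversal.
Engagement tier here is a post-treatment variable shaped by the campaign; conditioning on it would introduce bias rather than remove it. The overall comparison is the causal one.
The causal difference is the pooled difference: 0.321 − 0.285 = +0.036.

+0.04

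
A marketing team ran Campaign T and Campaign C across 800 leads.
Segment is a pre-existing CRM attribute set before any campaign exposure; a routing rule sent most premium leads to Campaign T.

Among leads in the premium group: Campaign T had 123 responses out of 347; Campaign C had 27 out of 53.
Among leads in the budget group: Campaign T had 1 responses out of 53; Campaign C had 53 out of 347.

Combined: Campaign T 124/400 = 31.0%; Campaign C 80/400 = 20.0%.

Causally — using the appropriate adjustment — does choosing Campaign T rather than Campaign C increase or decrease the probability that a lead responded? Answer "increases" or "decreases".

The stratified and pooled comparisons disagree (Campaign C wins within each customer segment; Campaign T wins overall), so the answer turns on the causal role of customer segment.
Customer segment satisfies the back-door criterion: it is not a descendant of the campaign, and it blocks the spurious path from campaign to outcome. Adjusting for it (i.e., using the within-customer segment rates) gives the causal effect.
Within each level — premium: 35.4% vs 50.9%; budget: 1.9% vs 15.3% — Campaign C is higher every time.

decreases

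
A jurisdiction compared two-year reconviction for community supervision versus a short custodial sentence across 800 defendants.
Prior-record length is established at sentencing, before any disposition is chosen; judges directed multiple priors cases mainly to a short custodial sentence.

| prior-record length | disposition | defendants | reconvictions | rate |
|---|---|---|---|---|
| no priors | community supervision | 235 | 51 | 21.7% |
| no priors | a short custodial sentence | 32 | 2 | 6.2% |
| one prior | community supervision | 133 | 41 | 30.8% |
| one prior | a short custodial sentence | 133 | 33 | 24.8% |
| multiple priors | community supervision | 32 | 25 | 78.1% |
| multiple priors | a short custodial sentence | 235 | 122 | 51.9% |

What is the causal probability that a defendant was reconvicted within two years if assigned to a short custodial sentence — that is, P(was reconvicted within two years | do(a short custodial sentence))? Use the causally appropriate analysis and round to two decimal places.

0.28

Prior-record length satisfies the back-door criterion: it is not a descendant of the disposition, and it blocks the spurious path from disposition to outcome. Adjusting for it (i.e., using the within-prior-record length rates) gives the causal effect.
Standardising a short custodial sentence to the population prior-record length mix: 0.334·2/32 + 0.333·33/133 + 0.334·122/235 = 0.277.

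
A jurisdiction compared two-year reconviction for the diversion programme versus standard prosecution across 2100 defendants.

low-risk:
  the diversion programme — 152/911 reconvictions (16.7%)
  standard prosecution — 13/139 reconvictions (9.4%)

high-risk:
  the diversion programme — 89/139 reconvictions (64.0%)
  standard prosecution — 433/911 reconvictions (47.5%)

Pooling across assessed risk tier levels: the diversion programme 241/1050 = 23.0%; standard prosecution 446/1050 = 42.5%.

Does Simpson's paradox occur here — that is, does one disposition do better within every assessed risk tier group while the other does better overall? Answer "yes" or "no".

Within each assessed risk tier level (low-risk 16.7% vs 9.4%; high-risk 64.0% vs 47.5%), standard prosecution has the lower rate every time. Pooled: 23.0% vs 42.5% — the diversion programme has the lower rate overall. The two comparisons disagree.

yes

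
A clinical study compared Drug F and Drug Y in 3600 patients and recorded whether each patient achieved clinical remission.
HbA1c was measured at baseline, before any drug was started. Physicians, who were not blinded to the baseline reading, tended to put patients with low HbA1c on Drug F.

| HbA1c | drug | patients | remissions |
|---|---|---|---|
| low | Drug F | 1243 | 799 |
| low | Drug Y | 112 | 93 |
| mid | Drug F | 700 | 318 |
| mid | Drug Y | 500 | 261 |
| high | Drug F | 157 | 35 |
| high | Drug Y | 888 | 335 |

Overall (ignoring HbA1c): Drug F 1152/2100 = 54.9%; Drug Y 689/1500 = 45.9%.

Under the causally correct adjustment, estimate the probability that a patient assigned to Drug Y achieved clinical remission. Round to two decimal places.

Nothing the drug does changes HbA1c; the imbalance is an allocation artefact. With HbA1c also predicting the outcome, the pooled figure is confounded, and the within-stratum comparison is the causal one.
Standardising Drug Y to the population HbA1c mix: 0.376·93/112 + 0.333·261/500 + 0.290·335/888 = 0.596.

0.60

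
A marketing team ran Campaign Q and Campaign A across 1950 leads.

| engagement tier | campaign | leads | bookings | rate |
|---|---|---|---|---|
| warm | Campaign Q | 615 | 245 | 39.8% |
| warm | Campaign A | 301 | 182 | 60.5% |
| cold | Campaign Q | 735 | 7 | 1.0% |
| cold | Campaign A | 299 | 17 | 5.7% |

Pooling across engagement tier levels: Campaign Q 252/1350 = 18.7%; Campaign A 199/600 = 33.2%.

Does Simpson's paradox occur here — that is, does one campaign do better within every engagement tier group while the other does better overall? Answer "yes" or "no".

Within each engagement tier level (warm 39.8% vs 60.5%; cold 1.0% vs 5.7%), Campaign A has the higher rate every time. Pooled: 18.7% vs 33.2% — Campaign A has the higher rate overall. They agree.

no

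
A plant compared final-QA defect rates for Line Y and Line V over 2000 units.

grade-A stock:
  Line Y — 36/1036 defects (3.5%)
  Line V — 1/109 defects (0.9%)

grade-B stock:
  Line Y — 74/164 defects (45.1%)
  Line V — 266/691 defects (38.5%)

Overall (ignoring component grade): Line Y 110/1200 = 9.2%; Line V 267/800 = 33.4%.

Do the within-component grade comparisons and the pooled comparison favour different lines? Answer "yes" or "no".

yes

Within each component grade level (grade-A stock 3.5% vs 0.9%; grade-B stock 45.1% vs 38.5%), Line V has the lower rate every time. Pooled: 9.2% vs 33.4% — Line Y has the lower rate overall. The two comparisons disagree.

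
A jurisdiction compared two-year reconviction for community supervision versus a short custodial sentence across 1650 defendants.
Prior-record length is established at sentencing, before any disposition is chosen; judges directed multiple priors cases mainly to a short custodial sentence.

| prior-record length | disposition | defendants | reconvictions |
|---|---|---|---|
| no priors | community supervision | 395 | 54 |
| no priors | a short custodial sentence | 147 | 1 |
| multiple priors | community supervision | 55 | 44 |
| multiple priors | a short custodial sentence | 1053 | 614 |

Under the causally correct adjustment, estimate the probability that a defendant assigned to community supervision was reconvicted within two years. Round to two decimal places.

0.58

Within every prior-record length level a short custodial sentence has the lower rate, yet pooled community supervision does — Simpson's reversal.
The imbalance in prior-record length arose from how defendants were allocated, not from anything the disposition did; and prior-record length independently affects the outcome. The pooled gap is confounded — condition on prior-record length.
Standardising community supervision to the population prior-record length mix: 0.328·54/395 + 0.672·44/55 = 0.582.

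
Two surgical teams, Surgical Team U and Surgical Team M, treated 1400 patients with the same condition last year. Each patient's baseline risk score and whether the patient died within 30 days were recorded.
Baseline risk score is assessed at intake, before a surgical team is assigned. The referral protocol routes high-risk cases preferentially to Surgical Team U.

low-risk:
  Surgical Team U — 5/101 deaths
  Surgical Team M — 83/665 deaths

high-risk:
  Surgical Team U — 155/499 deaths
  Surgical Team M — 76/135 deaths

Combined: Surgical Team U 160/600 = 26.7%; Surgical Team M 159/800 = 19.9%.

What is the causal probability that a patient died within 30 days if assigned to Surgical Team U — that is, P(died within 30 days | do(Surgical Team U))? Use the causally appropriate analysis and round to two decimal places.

Within every baseline risk score level Surgical Team U has the lower rate, yet pooled Surgical Team M does — Simpson's reversal.
Here baseline risk score is a common cause — it drives both which surgical team a case falls under and the outcome. The crude comparison mixes populations; the stratum-specific rates are the causally relevant ones.
Standardising Surgical Team U to the population baseline risk score mix: 0.547·5/101 + 0.453·155/499 = 0.168.

0.17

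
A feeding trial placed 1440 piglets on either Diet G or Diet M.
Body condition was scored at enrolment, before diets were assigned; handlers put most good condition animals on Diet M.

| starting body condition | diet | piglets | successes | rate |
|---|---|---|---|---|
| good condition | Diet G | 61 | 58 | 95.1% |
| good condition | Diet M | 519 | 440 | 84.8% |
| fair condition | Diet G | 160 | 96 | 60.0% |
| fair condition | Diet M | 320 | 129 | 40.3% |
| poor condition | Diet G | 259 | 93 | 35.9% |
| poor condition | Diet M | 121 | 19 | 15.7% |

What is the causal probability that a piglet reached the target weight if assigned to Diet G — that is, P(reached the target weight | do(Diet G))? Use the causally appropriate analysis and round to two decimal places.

0.68

The stratified and pooled comparisons disagree (Diet G wins within each starting body condition; Diet M wins overall), so the answer turns on the causal role of starting body condition.
Starting body condition differs across diets for reasons unrelated to any effect of the diet itself, and it separately predicts the outcome — a classic confounder. We must compare within starting body condition levels.
Standardising Diet G to the population starting body condition mix: 0.403·58/61 + 0.333·96/160 + 0.264·93/259 = 0.678.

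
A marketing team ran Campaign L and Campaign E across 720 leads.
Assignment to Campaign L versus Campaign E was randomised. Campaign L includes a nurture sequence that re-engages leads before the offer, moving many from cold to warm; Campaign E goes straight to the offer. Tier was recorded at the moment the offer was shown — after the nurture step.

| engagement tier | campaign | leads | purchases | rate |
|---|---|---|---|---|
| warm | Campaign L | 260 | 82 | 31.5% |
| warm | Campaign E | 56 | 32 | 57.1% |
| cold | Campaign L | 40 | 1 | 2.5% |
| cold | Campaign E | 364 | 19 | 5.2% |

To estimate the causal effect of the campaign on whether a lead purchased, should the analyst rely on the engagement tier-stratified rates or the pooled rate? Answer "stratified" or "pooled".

The stratified and pooled comparisons disagree (Campaign E wins within each engagement tier; Campaign L wins overall), so the answer turns on the causal role of engagement tier.
The distribution of engagement tier is itself part of what the campaign does — it is an intermediate outcome. Holding it fixed would remove that part of the effect; the total effect is the pooled difference.
Pooled: Campaign L 27.7% vs Campaign E 12.1%; Campaign L is higher overall.

pooled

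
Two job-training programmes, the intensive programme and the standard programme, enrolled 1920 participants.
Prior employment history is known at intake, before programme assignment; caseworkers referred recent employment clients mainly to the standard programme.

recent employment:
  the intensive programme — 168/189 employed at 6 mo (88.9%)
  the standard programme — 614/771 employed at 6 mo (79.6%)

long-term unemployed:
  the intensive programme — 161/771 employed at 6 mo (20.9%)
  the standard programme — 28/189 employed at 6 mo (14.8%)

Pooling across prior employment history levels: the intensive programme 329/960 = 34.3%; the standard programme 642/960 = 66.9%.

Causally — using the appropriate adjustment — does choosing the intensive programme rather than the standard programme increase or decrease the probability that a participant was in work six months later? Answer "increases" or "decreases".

increases

The stratified and pooled comparisons disagree (the intensive programme wins within each prior employment history; the standard programme wins overall), so the answer turns on the causal role of prior employment history.
Prior employment history differs across programmes for reasons unrelated to any effect of the programme itself, and it separately predicts the outcome — a classic confounder. We must compare within prior employment history levels.
Within each level — recent employment: 88.9% vs 79.6%; long-term unemployed: 20.9% vs 14.8% — the intensive programme is higher every time.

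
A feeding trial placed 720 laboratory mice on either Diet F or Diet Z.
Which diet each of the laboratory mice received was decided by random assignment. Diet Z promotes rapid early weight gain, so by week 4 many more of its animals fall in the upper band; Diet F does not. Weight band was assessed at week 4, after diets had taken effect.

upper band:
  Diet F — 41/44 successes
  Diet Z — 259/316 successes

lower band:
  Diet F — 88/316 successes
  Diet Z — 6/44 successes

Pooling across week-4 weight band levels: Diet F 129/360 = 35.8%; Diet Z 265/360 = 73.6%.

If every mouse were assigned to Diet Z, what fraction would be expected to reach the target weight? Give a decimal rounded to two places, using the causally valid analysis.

The stratified and pooled comparisons disagree (Diet F wins within each week-4 weight band; Diet Z wins overall), so the answer turns on the causal role of week-4 weight band.
Week-4 weight band here is a post-treatment variable shaped by the diet; conditioning on it would introduce bias rather than remove it. The overall comparison is the causal one.
So P(outcome | do(Diet Z)) is just the pooled rate for Diet Z: 265/360 = 0.736.

0.74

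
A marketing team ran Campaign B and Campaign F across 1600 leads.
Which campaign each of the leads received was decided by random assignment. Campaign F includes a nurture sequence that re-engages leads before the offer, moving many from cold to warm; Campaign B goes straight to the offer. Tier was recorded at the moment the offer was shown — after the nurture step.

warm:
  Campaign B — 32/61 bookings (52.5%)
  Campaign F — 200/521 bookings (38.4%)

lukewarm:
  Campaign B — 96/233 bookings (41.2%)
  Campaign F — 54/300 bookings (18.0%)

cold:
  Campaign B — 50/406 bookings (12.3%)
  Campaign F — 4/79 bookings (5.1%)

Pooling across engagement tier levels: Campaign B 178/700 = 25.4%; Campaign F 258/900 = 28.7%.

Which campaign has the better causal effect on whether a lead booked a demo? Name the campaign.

Campaign F

Engagement tier is recorded after the campaign and is itself shifted by it — it sits on the causal path from campaign to outcome. Conditioning on a mediator would strip out part of the effect we want; the pooled comparison gives the total causal effect.
Pooled: Campaign B 25.4% vs Campaign F 28.7%; Campaign F is higher overall.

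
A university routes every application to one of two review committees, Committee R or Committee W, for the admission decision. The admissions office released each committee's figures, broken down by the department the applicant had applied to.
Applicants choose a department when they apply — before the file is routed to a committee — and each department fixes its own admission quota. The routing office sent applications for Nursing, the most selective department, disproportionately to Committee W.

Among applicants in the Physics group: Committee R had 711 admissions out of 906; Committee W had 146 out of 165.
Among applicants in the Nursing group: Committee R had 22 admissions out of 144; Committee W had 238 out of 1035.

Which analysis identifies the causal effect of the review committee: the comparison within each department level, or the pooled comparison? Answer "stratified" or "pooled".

stratified

Committee W is higher inside every department stratum but Committee R is higher in aggregate. Whether to stratify depends on how department relates to the review committee.
The imbalance in department arose from how applicants were allocated, not from anything the review committee did; and department independently affects the outcome. The pooled gap is confounded — condition on department.
Within each level — Physics: 78.5% vs 88.5%; Nursing: 15.3% vs 23.0% — Committee W is higher every time.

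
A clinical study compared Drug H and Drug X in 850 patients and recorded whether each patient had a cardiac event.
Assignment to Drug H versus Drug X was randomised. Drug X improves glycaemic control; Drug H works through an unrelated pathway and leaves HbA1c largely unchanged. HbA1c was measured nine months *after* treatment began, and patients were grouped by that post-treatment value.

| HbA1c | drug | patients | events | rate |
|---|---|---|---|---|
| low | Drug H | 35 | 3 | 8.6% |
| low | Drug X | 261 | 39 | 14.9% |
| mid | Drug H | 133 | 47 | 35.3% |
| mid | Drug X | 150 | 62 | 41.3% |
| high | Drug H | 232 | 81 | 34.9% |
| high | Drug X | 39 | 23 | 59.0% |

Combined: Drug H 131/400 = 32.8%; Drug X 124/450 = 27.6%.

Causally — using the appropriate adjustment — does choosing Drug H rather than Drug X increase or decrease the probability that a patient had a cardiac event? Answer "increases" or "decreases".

HbA1c lies on the pathway drug → HbA1c → outcome, so adjusting for it blocks the indirect effect. For the total causal effect of drug, use the unadjusted pooled rates.
Pooled: Drug H 32.8% vs Drug X 27.6%; Drug X is lower overall.

increases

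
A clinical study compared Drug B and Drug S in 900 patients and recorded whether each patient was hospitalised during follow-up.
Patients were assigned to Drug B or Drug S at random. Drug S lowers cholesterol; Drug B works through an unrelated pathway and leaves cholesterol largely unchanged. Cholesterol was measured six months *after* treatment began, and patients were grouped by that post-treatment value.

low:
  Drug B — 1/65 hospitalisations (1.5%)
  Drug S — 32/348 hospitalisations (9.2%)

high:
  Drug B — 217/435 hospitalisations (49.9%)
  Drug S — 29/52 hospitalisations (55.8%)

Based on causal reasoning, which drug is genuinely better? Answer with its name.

The cholesterol-specific comparison favours Drug B throughout, but the pooled figures favour Drug S. The question is whether to condition on cholesterol.
Stratifying would compare drugs among patients the drugs themselves sorted into cholesterol groups — a form of selection on an intermediate. The unconditioned pooled rates give the total causal effect.
Pooled: Drug B 43.6% vs Drug S 15.2%; Drug S is lower overall.

Drug S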